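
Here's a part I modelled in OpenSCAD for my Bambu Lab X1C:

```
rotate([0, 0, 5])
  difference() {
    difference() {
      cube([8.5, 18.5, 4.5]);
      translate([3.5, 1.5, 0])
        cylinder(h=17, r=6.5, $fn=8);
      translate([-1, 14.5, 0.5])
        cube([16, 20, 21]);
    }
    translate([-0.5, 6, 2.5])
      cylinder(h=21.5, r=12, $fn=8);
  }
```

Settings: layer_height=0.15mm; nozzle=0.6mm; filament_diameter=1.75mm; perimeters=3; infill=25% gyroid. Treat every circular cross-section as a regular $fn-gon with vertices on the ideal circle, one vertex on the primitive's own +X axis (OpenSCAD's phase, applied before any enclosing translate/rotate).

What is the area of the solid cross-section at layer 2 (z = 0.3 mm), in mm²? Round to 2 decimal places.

97.13 mm²

At z = 0.3 mm: the 8.5×18.5 cube contributes its full rectangle (area 157.25 mm²); the cylinder at (3.5, 1.5): section is a regular 8-gon, circumradius r=6.5 (area = (8/2)·6.500²·sin(360°/8) = 119.50 mm²); the cube at (-1, 14.5) is absent (z outside [0.5, 21.5]); After the difference (first − rest): starting from the 8.5×18.5 cube (157.25 mm²), the r=6.5 cylinder at (3.5, 1.5) partially overlaps it — only the 60.12 mm² overlap (of its 119.50 mm²) is removed, clipping the outline — area = 97.13 mm²; the cylinder at (-0.5, 6) does not reach this height (z outside [2.5, 24]); After the difference (first − rest): none of the subtracted shapes is present at this height, so that combined region is unchanged — area = 97.13 mm²; (rotated 5° about Z; rotation is an isometry so areas/perimeters/island counts are preserved). Overall, the cross-section is a single solid region. Net area = 97.13 mm².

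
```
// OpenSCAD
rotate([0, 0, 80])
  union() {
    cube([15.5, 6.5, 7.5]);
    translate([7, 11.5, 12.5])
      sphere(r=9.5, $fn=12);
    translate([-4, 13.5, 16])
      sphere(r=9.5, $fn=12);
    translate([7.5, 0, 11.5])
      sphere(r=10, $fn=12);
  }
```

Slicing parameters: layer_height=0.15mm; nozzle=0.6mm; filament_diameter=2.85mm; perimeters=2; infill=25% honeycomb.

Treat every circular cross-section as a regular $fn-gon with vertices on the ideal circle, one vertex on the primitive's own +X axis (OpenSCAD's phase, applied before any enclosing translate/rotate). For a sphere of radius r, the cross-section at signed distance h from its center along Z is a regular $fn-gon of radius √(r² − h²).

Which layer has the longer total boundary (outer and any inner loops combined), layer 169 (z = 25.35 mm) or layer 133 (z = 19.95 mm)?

layer 133 (z = 19.95 mm)

Layer 169 (z = 25.35): the cube does not reach this height (z outside [0, 7.5]); the sphere at (7, 11.5) does not reach this height (|z−center|=12.850 > r=9.5); the sphere at (-4, 13.5): section is a regular 12-gon, circumradius = √(r²−h²) = √(9.5²−9.35²) = 1.682 (perimeter = 2·12·1.682·sin(180°/12) = 10.45 mm); the sphere at (7.5, 0) does not reach this height (|z−center|=13.850 > r=10); Merging all regions: only the r=9.5 sphere at (-4, 13.5) is present, so the union is just that shape — boundary = 10.45 mm; (whole slice rotated 80° about Z — lengths, areas and connectivity unchanged). So its perimeter = 10.45 mm. Layer 133 (z = 19.95): the cube is absent (z outside [0, 7.5]); the r=9.5 sphere at (7, 11.5) contributes a regular 12-gon of circumradius √(9.5²−7.45²) = 5.895 (perimeter = 2·12·5.895·sin(180°/12) = 36.62 mm); the r=9.5 sphere at (-4, 13.5) slices to a regular 12-gon of circumradius 8.640 (√(r²−h²) with h=3.95 from center) (perimeter = 2·12·8.640·sin(180°/12) = 53.67 mm); the sphere at (7.5, 0): section is a regular 12-gon, circumradius = √(r²−h²) = √(10²−8.45²) = 5.348 (perimeter = 2·12·5.348·sin(180°/12) = 33.22 mm); Merging all regions: the regions partially overlap (shared area 17.64 mm²), so the edge portions inside another operand are dropped and the merged outline is re-measured after clipping — boundary = 104.89 mm; (rotated 80° about Z; rotation is an isometry so areas/perimeters/island counts are preserved). So its perimeter = 104.89 mm. Layer 133 is larger (104.89 vs 10.45 mm).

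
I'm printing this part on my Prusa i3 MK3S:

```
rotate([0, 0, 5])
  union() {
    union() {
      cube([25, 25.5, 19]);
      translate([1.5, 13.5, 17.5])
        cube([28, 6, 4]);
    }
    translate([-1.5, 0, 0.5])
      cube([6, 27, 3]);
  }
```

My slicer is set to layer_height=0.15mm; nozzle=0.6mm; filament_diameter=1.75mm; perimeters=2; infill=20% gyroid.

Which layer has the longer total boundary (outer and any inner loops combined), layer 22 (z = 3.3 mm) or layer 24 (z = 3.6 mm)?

layer 22 (z = 3.3 mm)

Layer 22 (z = 3.3): the 25×25.5 cube contributes its full rectangle (perimeter 101.00 mm); the cube at (1.5, 13.5) is not intersected at this z (z outside [17.5, 21.5]); Taking the union: only the 25×25.5 cube is present, so the union is just that shape — boundary = 101.00 mm; the cube at (-1.5, 0) is present — its section is the full 6×27 rectangle (perimeter 66.00 mm); Merging all regions: the regions partially overlap (shared area 114.75 mm²), so the edge portions inside another operand are dropped and the merged outline is re-measured after clipping — boundary = 107.00 mm; (whole slice rotated 5° about Z — lengths, areas and connectivity unchanged). So its perimeter = 107.00 mm. Layer 24 (z = 3.6): the cube is present — its section is the full 25×25.5 rectangle (perimeter 101.00 mm); the cube at (1.5, 13.5) is absent (z outside [17.5, 21.5]); Merging all regions: only the 25×25.5 cube is present, so the union is just that shape — boundary = 101.00 mm; the cube at (-1.5, 0) does not reach this height (z outside [0.5, 3.5]); Taking the union: only that combined region is present, so the union is just that shape — boundary = 101.00 mm; (whole slice rotated 5° about Z — lengths, areas and connectivity unchanged). So its perimeter = 101.00 mm. Layer 22 is larger (107.00 vs 101.00 mm).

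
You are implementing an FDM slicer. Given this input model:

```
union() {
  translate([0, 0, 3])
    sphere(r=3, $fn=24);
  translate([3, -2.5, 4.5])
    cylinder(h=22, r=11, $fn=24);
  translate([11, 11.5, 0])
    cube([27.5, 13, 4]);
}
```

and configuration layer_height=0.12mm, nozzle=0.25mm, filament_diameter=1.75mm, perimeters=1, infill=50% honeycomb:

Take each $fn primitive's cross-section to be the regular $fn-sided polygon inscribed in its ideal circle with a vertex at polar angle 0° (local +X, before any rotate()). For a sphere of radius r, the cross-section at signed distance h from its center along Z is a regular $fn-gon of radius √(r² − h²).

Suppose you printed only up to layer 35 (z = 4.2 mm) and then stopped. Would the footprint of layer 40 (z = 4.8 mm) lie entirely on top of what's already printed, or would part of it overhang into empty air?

Compare the two slices. At z = 4.2: the r=3 sphere contributes a regular 24-gon of circumradius √(3²−1.2²) = 2.750 (area = (24/2)·2.750²·sin(360°/24) = 23.48 mm²); the cylinder at (3, -2.5) does not reach this height (z outside [4.5, 26.5]); the cube at (11, 11.5) is absent (z outside [0, 4]); Taking the union: only the r=3 sphere is present, so the union is just that shape — area = 23.48 mm². At z = 4.8: the sphere: section is a regular 24-gon, circumradius = √(r²−h²) = √(3²−1.8²) = 2.400 (area = (24/2)·2.400²·sin(360°/24) = 17.89 mm²); the cylinder at (3, -2.5): section is a regular 24-gon, circumradius r=11 (area = (24/2)·11.000²·sin(360°/24) = 375.81 mm²); the cube at (11, 11.5) is absent (z outside [0, 4]); Merging all regions: the r=3 sphere lies entirely inside the r=11 cylinder at (3, -2.5), so the union is just the r=11 cylinder at (3, -2.5) — area = 375.81 mm². Checking containment: at z = 4.8 the cross-section extends beyond the z = 4.2 cross-section by about 352.33 mm².

part overhangs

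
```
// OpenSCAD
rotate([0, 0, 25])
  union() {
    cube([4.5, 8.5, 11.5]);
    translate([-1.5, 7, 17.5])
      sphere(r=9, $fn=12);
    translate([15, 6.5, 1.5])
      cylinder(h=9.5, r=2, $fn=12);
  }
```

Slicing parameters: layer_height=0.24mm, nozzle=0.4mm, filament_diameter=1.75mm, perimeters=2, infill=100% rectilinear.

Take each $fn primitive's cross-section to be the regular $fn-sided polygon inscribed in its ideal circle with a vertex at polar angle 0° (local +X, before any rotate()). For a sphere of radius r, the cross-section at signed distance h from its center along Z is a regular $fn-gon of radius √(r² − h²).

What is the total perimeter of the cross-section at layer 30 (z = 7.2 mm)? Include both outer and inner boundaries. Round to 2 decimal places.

38.42 mm

At z = 7.2 mm: the cube is present — its section is the full 4.5×8.5 rectangle (perimeter 26.00 mm); the sphere at (-1.5, 7) is absent (|z−center|=10.300 > r=9); the cylinder at (15, 6.5): section is a regular 12-gon, circumradius r=2 (perimeter = 2·12·2.000·sin(180°/12) = 12.42 mm); Combining (union): the 2 present regions are separate (no shared area or edge), so areas and boundary lengths simply add and each stays a separate island — boundary = 38.42 mm; (whole slice rotated 25° about Z — lengths, areas and connectivity unchanged). Overall, the cross-section has 2 separate islands. Total boundary length (outer) = 38.42 mm.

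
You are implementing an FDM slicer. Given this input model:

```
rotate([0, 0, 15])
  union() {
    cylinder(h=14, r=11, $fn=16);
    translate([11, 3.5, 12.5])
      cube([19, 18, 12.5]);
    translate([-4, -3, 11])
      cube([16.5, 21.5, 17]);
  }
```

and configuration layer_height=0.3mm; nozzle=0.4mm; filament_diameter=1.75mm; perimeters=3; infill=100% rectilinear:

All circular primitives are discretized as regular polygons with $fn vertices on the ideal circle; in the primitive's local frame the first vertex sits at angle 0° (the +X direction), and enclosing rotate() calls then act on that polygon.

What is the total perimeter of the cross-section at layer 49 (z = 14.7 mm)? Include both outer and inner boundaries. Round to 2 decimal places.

117.00 mm

At z = 14.7 mm: the cylinder is not intersected at this z (z outside [0, 14]); the cube at (11, 3.5) is present — its section is the full 19×18 rectangle (perimeter 74.00 mm); the 16.5×21.5 cube at (-4, -3) contributes its full rectangle (perimeter 76.00 mm); Combining (union): the regions partially overlap (shared area 22.50 mm²), so the edge portions inside another operand are dropped and the merged outline is re-measured after clipping — boundary = 117.00 mm; (rotated 15° about Z; rotation is an isometry so areas/perimeters/island counts are preserved). Overall, the cross-section is a single solid region. Total boundary length (outer) = 117.00 mm.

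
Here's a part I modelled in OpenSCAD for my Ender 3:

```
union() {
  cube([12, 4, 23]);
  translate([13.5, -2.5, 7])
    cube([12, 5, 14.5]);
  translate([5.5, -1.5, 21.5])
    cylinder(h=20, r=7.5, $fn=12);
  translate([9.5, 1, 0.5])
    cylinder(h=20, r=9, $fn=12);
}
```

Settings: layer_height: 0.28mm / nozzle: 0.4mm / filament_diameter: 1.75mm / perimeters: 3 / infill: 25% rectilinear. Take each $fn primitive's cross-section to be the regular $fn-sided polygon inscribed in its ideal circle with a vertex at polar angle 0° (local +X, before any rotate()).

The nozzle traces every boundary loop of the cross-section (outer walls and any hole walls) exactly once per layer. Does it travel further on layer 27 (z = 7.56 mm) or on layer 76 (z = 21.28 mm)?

layer 27 (z = 7.56 mm)

Layer 27 (z = 7.56): the 12×4 cube contributes its full rectangle (perimeter 32.00 mm); the cube at (13.5, -2.5) is present — its section is the full 12×5 rectangle (perimeter 34.00 mm); the cylinder at (5.5, -1.5) is not intersected at this z (z outside [21.5, 41.5]); the r=9 cylinder at (9.5, 1) contributes a regular 12-gon of circumradius 9 (perimeter = 2·12·9.000·sin(180°/12) = 55.90 mm); Combining (union): the regions partially overlap (shared area 67.72 mm²), so the edge portions inside another operand are dropped and the merged outline is re-measured after clipping — boundary = 73.00 mm. So its perimeter = 73.00 mm. Layer 76 (z = 21.28): the 12×4 cube contributes its full rectangle (perimeter 32.00 mm); the cube at (13.5, -2.5) (footprint 12×5) is included at this height (perimeter 34.00 mm); the cylinder at (5.5, -1.5) does not reach this height (z outside [21.5, 41.5]); the cylinder at (9.5, 1) does not reach this height (z outside [0.5, 20.5]); Merging all regions: the 2 present regions are separate (no shared area or edge), so areas and boundary lengths simply add and each stays a separate island — boundary = 66.00 mm. So its perimeter = 66.00 mm. Layer 27 is larger (73.00 vs 66.00 mm).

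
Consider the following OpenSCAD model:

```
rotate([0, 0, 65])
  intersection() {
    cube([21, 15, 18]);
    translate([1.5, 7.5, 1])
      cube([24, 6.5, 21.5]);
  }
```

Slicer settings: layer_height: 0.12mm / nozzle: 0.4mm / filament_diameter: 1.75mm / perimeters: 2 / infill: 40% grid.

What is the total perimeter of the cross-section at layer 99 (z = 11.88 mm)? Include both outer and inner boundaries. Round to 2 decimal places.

At z = 11.88 mm: the 21×15 cube contributes its full rectangle (perimeter 72.00 mm); the 24×6.5 cube at (1.5, 7.5) contributes its full rectangle (perimeter 61.00 mm); Keeping only the common overlap: the 24×6.5 cube at (1.5, 7.5) partially overlaps the 21×15 cube; clipping to the common part keeps 126.75 mm² — boundary = 52.00 mm; (rotated 65° about Z; rotation is an isometry so areas/perimeters/island counts are preserved). Overall, the cross-section is a single solid region. Total boundary length (outer) = 52.00 mm.

52.00 mm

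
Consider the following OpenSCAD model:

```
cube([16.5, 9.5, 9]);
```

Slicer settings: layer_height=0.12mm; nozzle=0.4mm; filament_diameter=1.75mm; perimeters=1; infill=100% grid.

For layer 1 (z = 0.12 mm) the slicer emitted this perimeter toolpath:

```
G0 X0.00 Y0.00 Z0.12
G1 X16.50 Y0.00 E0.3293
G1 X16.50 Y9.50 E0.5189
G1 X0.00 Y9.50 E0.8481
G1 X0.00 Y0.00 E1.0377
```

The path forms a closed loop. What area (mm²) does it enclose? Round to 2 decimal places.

156.75 mm²

Apply the shoelace formula to the sequence of (X, Y) vertices; enclosed area = 156.75 mm².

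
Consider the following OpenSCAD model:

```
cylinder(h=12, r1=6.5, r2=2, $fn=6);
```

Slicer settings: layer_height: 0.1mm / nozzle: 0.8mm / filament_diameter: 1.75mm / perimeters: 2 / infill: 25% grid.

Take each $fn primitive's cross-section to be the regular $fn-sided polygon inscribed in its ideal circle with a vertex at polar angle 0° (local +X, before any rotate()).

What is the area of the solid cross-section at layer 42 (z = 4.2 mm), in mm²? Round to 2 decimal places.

At z = 4.2 mm: the cone: at t=0.350 of its height the radius interpolates to r₁+(r₂−r₁)t = 4.925, giving a regular 6-gon of that circumradius (area = (6/2)·4.925²·sin(360°/6) = 63.02 mm²). Overall, the cross-section is a single solid region. Net area = 63.02 mm².

63.02 mm²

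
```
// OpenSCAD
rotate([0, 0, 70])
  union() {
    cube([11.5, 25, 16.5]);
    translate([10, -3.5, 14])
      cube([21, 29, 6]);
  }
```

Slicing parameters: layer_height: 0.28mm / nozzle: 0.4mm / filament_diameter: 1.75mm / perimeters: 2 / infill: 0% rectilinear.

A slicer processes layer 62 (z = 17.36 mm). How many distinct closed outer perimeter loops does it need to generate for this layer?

1

At z = 17.36 mm: the cube is absent (z outside [0, 16.5]); the 21×29 cube at (10, -3.5) contributes its full rectangle; Merging all regions: only the 21×29 cube at (10, -3.5) is present, so the union is just that shape — 1 connected region; (whole slice rotated 70° about Z — lengths, areas and connectivity unchanged). The result has 1 disconnected region.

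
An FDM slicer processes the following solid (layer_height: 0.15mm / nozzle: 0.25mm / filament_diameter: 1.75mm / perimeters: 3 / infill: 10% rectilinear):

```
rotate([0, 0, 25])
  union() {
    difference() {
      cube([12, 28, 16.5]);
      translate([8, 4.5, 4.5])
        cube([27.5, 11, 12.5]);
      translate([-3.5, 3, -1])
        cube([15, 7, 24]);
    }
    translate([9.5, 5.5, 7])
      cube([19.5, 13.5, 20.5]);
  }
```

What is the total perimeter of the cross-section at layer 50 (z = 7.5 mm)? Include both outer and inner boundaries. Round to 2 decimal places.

147.00 mm

At z = 7.5 mm: the cube (footprint 12×28) is included at this height (perimeter 80.00 mm); the cube at (8, 4.5) is present — its section is the full 27.5×11 rectangle (perimeter 77.00 mm); the cube at (-3.5, 3) is present — its section is the full 15×7 rectangle (perimeter 44.00 mm); Taking the first minus the rest: starting from the 12×28 cube, the 27.5×11 cube at (8, 4.5) partially overlaps it — only the 44.00 mm² overlap (of its 302.50 mm²) is removed, clipping the outline; the 15×7 cube at (-3.5, 3) partially overlaps it — only the 61.25 mm² overlap (of its 105.00 mm²) is removed, clipping the outline — boundary = 93.00 mm; the cube at (9.5, 5.5) is present — its section is the full 19.5×13.5 rectangle (perimeter 66.00 mm); Combining (union): the regions partially overlap (shared area 8.75 mm²), so the edge portions inside another operand are dropped and the merged outline is re-measured after clipping — boundary = 147.00 mm; (whole slice rotated 25° about Z — lengths, areas and connectivity unchanged). Overall, the cross-section has 2 separate islands. Total boundary length (outer) = 147.00 mm.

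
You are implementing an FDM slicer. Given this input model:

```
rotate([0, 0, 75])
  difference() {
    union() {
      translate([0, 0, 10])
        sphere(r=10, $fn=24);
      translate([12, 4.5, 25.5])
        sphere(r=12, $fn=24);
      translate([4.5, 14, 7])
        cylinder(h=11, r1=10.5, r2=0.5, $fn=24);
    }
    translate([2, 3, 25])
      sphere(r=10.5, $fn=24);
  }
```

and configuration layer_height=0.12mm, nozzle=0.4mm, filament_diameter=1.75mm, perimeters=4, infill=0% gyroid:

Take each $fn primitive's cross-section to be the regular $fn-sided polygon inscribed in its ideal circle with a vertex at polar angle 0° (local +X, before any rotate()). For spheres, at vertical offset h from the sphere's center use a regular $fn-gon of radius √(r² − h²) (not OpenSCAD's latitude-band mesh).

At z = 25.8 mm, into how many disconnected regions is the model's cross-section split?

1

At z = 25.8 mm: the sphere is absent (|z−center|=15.800 > r=10); the r=12 sphere at (12, 4.5) slices to a regular 24-gon of circumradius 11.996 (√(r²−h²) with h=0.3 from center); the cone at (4.5, 14) is absent (z outside [7, 18]); Combining (union): only the r=12 sphere at (12, 4.5) is present, so the union is just that shape — 1 connected region; the r=10.5 sphere at (2, 3) slices to a regular 24-gon of circumradius 10.469 (√(r²−h²) with h=0.8 from center); Taking the first minus the rest: starting from the result so far, the r=10.5 sphere at (2, 3) partially overlaps it — only the 173.04 mm² overlap (of its 340.43 mm²) is removed, clipping the outline — 1 connected region; (rotated 75° about Z; rotation is an isometry so areas/perimeters/island counts are preserved). The result has 1 disconnected region.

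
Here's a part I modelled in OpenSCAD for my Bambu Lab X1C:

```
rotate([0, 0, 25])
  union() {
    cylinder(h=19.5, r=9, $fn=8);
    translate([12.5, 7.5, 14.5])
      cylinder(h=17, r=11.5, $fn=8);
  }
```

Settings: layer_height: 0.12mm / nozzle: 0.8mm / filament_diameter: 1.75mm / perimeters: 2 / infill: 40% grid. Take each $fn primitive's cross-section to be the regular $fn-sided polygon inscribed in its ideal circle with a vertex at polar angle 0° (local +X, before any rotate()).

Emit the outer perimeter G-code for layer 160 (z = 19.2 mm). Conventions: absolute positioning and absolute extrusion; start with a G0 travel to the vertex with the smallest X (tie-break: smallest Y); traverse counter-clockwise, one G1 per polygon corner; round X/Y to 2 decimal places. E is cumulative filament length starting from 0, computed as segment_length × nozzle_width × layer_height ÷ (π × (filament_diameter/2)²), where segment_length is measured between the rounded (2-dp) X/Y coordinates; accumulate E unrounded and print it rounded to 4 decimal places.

At z = 19.2 mm: the r=9 cylinder gives a regular 8-gon of circumradius 9 (constant along its height); the r=11.5 cylinder at (12.5, 7.5) contributes a regular 8-gon of circumradius 11.5; Combining (union): the regions partially overlap (shared area 42.93 mm²), so overlapping operands fuse into one piece — 1 connected region; (rotated 25° about Z; rotation is an isometry so areas/perimeters/island counts are preserved). The outline is a single polygon with 14 vertices. Extrusion per mm of travel: 0.8 × 0.12 / (π × 0.875²) = 0.039912. Accumulating E over each segment gives final E = 3.8736.

G0 X-8.46 Y3.08 Z19.20
G1 X-8.16 Y-3.80 E0.2749
G1 X-3.08 Y-8.46 E0.5500
G1 X3.80 Y-8.16 E0.8249
G1 X8.46 Y-3.08 E1.1000
G1 X8.26 Y1.45 E1.2810
G1 X13.02 Y1.66 E1.4711
G1 X18.97 Y8.15 E1.8226
G1 X18.58 Y16.94 E2.1737
G1 X12.09 Y22.89 E2.5251
G1 X3.30 Y22.50 E2.8763
G1 X-2.65 Y16.01 E3.2277
G1 X-2.31 Y8.22 E3.5389
G1 X-3.80 Y8.16 E3.5985
G1 X-8.46 Y3.08 E3.8736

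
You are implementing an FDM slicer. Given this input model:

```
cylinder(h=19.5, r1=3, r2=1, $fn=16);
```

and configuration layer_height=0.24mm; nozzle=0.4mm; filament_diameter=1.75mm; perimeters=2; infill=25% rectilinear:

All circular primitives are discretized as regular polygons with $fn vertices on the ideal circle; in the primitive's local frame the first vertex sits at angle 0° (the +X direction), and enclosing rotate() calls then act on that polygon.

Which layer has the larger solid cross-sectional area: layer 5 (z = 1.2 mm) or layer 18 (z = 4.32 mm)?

Layer 5 (z = 1.2): the cone contributes a regular 16-gon of circumradius 2.877 (interpolated between r1=3 and r2=1 at t=0.062) (area = (16/2)·2.877²·sin(360°/16) = 25.34 mm²). So its area = 25.34 mm². Layer 18 (z = 4.32): the cone contributes a regular 16-gon of circumradius 2.557 (interpolated between r1=3 and r2=1 at t=0.222) (area = (16/2)·2.557²·sin(360°/16) = 20.02 mm²). So its area = 20.02 mm². Layer 5 is larger (25.34 vs 20.02 mm²).

layer 5 (z = 1.2 mm)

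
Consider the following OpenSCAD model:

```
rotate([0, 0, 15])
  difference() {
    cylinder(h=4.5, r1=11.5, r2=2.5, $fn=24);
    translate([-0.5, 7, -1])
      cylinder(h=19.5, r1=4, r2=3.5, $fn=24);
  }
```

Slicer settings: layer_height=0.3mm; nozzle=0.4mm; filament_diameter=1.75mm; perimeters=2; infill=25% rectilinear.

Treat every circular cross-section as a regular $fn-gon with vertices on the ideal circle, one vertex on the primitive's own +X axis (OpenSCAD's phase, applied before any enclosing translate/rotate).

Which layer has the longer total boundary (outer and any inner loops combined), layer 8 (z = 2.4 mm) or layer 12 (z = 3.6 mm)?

Layer 8 (z = 2.4): the cone contributes a regular 24-gon of circumradius 6.700 (interpolated between r1=11.5 and r2=2.5 at t=0.533) (perimeter = 2·24·6.700·sin(180°/24) = 41.98 mm); the cone at (-0.5, 7) (r1=4→r2=3.5) has section circumradius 3.913 here — a regular 24-gon (perimeter = 2·24·3.913·sin(180°/24) = 24.51 mm); Taking the first minus the rest: starting from the cone, the cone at (-0.5, 7) partially overlaps it — only the 18.18 mm² overlap (of its 47.55 mm²) is removed, clipping the outline — boundary = 43.63 mm; (rotated 15° about Z; rotation is an isometry so areas/perimeters/island counts are preserved). So its perimeter = 43.63 mm. Layer 12 (z = 3.6): the cone: at t=0.800 of its height the radius interpolates to r₁+(r₂−r₁)t = 4.300, giving a regular 24-gon of that circumradius (perimeter = 2·24·4.300·sin(180°/24) = 26.94 mm); the cone at (-0.5, 7): at t=0.236 of its height the radius interpolates to r₁+(r₂−r₁)t = 3.882, giving a regular 24-gon of that circumradius (perimeter = 2·24·3.882·sin(180°/24) = 24.32 mm); Taking the first minus the rest: starting from the cone, the cone at (-0.5, 7) partially overlaps it — only the 3.11 mm² overlap (of its 46.81 mm²) is removed, clipping the outline — boundary = 26.98 mm; (rotated 15° about Z; rotation is an isometry so areas/perimeters/island counts are preserved). So its perimeter = 26.98 mm. Layer 8 is larger (43.63 vs 26.98 mm).

layer 8 (z = 2.4 mm)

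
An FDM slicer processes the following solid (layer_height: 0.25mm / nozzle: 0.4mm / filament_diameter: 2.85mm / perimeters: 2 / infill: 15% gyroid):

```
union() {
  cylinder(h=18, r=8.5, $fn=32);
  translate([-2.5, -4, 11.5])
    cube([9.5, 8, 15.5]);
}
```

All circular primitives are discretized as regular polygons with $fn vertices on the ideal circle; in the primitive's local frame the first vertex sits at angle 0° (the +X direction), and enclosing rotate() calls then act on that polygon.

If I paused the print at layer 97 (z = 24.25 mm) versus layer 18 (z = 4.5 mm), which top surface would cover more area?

layer 18 (z = 4.5 mm)

Layer 97 (z = 24.25): the cylinder is not intersected at this z (z outside [0, 18]); the cube at (-2.5, -4) is present — its section is the full 9.5×8 rectangle (area 76.00 mm²); Combining (union): only the 9.5×8 cube at (-2.5, -4) is present, so the union is just that shape — area = 76.00 mm². So its area = 76.00 mm². Layer 18 (z = 4.5): the r=8.5 cylinder gives a regular 32-gon of circumradius 8.5 (constant along its height) (area = (32/2)·8.500²·sin(360°/32) = 225.52 mm²); the cube at (-2.5, -4) does not reach this height (z outside [11.5, 27]); Taking the union: only the r=8.5 cylinder is present, so the union is just that shape — area = 225.52 mm². So its area = 225.52 mm². Layer 18 is larger (225.52 vs 76.00 mm²).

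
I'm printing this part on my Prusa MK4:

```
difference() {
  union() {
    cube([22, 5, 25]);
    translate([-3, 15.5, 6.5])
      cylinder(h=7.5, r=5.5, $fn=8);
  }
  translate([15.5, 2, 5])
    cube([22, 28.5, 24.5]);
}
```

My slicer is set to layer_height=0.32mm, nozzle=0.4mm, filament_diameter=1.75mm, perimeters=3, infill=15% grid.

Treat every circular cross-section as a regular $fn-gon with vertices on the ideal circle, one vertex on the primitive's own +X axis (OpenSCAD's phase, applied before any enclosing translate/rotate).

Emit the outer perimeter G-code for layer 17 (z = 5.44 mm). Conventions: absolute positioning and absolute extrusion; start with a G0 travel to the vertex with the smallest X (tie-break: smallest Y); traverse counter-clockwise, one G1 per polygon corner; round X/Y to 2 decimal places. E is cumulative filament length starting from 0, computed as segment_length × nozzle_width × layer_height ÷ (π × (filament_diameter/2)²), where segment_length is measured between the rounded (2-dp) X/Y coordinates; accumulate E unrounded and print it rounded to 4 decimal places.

G0 X0.00 Y0.00 Z5.44
G1 X22.00 Y0.00 E1.1708
G1 X22.00 Y2.00 E1.2772
G1 X15.50 Y2.00 E1.6231
G1 X15.50 Y5.00 E1.7827
G1 X0.00 Y5.00 E2.6076
G1 X0.00 Y0.00 E2.8737

At z = 5.44 mm: the cube (footprint 22×5) is included at this height; the cylinder at (-3, 15.5) is not intersected at this z (z outside [6.5, 14]); Merging all regions: only the 22×5 cube is present, so the union is just that shape — 1 connected region; the cube at (15.5, 2) (footprint 22×28.5) is included at this height; After the difference (first − rest): starting from that combined region, the 22×28.5 cube at (15.5, 2) partially overlaps it — only the 19.50 mm² overlap (of its 627.00 mm²) is removed, clipping the outline — 1 connected region. The outline is a single polygon with 6 vertices. Extrusion per mm of travel: 0.4 × 0.32 / (π × 0.875²) = 0.053216. Accumulating E over each segment gives final E = 2.8737.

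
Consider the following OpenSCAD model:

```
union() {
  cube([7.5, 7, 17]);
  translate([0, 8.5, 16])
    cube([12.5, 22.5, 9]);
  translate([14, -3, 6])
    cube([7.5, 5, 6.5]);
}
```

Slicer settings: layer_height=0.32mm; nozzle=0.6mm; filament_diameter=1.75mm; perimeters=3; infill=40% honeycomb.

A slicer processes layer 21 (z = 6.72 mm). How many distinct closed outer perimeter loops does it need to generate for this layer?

2

At z = 6.72 mm: the cube (footprint 7.5×7) is included at this height; the cube at (0, 8.5) does not reach this height (z outside [16, 25]); the 7.5×5 cube at (14, -3) contributes its full rectangle; Combining (union): the 2 present regions are separate (no shared area or edge), so areas and boundary lengths simply add and each stays a separate island — 2 connected regions. The result has 2 disconnected regions.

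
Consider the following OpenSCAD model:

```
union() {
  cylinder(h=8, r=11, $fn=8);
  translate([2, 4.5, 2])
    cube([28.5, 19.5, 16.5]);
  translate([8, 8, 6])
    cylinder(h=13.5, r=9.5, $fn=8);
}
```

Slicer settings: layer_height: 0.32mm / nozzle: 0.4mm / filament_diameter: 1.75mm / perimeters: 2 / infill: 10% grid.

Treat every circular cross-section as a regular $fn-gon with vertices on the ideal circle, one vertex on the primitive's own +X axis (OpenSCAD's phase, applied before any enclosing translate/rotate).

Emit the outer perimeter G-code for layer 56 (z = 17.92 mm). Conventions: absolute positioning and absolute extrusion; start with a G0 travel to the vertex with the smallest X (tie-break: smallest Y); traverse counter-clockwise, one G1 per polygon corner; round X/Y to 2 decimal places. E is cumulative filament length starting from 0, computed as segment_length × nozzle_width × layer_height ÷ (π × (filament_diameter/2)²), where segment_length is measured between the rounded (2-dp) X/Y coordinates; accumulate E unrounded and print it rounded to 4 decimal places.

At z = 17.92 mm: the cylinder does not reach this height (z outside [0, 8]); the cube at (2, 4.5) (footprint 28.5×19.5) is included at this height; the r=9.5 cylinder at (8, 8) gives a regular 8-gon of circumradius 9.5 (constant along its height); Taking the union: the regions partially overlap (shared area 165.07 mm²), so overlapping operands fuse into one piece — 1 connected region. The outline is a single polygon with 10 vertices. Extrusion per mm of travel: 0.4 × 0.32 / (π × 0.875²) = 0.053216. Accumulating E over each segment gives final E = 5.5765.

G0 X-1.50 Y8.00 Z17.92
G1 X1.28 Y1.28 E0.3870
G1 X8.00 Y-1.50 E0.7740
G1 X14.72 Y1.28 E1.1610
G1 X16.05 Y4.50 E1.3464
G1 X30.50 Y4.50 E2.1154
G1 X30.50 Y24.00 E3.1531
G1 X2.00 Y24.00 E4.6698
G1 X2.00 Y15.01 E5.1482
G1 X1.28 Y14.72 E5.1895
G1 X-1.50 Y8.00 E5.5765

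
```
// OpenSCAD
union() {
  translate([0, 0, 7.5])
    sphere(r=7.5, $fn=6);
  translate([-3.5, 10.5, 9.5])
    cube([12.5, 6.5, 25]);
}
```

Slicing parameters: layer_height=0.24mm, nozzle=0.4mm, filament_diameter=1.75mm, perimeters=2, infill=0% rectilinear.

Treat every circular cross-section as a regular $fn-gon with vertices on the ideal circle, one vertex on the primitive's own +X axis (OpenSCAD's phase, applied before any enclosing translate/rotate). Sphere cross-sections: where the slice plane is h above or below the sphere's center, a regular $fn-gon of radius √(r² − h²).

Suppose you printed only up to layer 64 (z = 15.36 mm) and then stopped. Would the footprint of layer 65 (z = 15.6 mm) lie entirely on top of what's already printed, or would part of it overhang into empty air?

entirely on top

Compare the two slices. At z = 15.36: the sphere is absent (|z−center|=7.860 > r=7.5); the cube at (-3.5, 10.5) (footprint 12.5×6.5) is included at this height (area 81.25 mm²); Combining (union): only the 12.5×6.5 cube at (-3.5, 10.5) is present, so the union is just that shape — area = 81.25 mm². At z = 15.6: the sphere is not intersected at this z (|z−center|=8.100 > r=7.5); the cube at (-3.5, 10.5) (footprint 12.5×6.5) is included at this height (area 81.25 mm²); Merging all regions: only the 12.5×6.5 cube at (-3.5, 10.5) is present, so the union is just that shape — area = 81.25 mm². Checking containment: the cross-section at z = 15.6 is a subset of the cross-section at z = 15.36.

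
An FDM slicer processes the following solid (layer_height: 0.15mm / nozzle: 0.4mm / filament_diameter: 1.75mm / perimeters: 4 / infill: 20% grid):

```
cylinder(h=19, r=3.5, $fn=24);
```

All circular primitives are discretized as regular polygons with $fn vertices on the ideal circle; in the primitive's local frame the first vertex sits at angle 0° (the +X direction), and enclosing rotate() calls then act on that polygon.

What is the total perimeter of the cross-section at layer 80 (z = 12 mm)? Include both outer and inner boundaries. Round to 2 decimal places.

At z = 12 mm: the r=3.5 cylinder gives a regular 24-gon of circumradius 3.5 (constant along its height) (perimeter = 2·24·3.500·sin(180°/24) = 21.93 mm). Overall, the cross-section is a single solid region. Total boundary length (outer) = 21.93 mm.

21.93 mm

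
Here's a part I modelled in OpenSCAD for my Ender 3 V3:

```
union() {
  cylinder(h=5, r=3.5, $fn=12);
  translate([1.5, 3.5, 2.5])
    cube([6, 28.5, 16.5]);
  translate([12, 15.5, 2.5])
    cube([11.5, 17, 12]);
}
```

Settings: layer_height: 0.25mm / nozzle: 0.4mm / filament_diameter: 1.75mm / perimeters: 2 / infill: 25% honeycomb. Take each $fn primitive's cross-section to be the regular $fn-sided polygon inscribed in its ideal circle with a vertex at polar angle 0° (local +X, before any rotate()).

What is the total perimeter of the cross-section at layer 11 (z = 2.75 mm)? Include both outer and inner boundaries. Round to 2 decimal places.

147.74 mm

At z = 2.75 mm: the cylinder: section is a regular 12-gon, circumradius r=3.5 (perimeter = 2·12·3.500·sin(180°/12) = 21.74 mm); the cube at (1.5, 3.5) (footprint 6×28.5) is included at this height (perimeter 69.00 mm); the 11.5×17 cube at (12, 15.5) contributes its full rectangle (perimeter 57.00 mm); Combining (union): the 3 present regions are separate (no shared area or edge), so areas and boundary lengths simply add and each stays a separate island — boundary = 147.74 mm. Overall, the cross-section has 3 separate islands. Total boundary length (outer) = 147.74 mm.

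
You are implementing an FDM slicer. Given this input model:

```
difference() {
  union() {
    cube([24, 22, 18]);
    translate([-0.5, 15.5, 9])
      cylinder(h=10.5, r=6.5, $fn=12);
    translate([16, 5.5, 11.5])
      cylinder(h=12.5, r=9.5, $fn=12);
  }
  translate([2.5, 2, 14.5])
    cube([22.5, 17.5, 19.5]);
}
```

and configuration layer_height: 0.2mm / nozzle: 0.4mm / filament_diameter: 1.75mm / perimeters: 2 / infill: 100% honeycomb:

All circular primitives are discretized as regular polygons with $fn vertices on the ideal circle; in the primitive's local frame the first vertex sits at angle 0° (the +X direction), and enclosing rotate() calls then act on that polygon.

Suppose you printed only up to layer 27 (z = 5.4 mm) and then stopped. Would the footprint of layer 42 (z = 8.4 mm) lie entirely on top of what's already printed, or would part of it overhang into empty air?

entirely on top

Compare the two slices. At z = 5.4: the cube (footprint 24×22) is included at this height (area 528.00 mm²); the cylinder at (-0.5, 15.5) is absent (z outside [9, 19.5]); the cylinder at (16, 5.5) does not reach this height (z outside [11.5, 24]); Taking the union: only the 24×22 cube is present, so the union is just that shape — area = 528.00 mm²; the cube at (2.5, 2) is absent (z outside [14.5, 34]); After the difference (first − rest): none of the subtracted shapes is present at this height, so the result so far is unchanged — area = 528.00 mm². At z = 8.4: the cube is present — its section is the full 24×22 rectangle (area 528.00 mm²); the cylinder at (-0.5, 15.5) does not reach this height (z outside [9, 19.5]); the cylinder at (16, 5.5) is absent (z outside [11.5, 24]); Combining (union): only the 24×22 cube is present, so the union is just that shape — area = 528.00 mm²; the cube at (2.5, 2) is not intersected at this z (z outside [14.5, 34]); Subtracting the remaining from the first: none of the subtracted shapes is present at this height, so that combined region is unchanged — area = 528.00 mm². Checking containment: the cross-section at z = 8.4 is a subset of the cross-section at z = 5.4.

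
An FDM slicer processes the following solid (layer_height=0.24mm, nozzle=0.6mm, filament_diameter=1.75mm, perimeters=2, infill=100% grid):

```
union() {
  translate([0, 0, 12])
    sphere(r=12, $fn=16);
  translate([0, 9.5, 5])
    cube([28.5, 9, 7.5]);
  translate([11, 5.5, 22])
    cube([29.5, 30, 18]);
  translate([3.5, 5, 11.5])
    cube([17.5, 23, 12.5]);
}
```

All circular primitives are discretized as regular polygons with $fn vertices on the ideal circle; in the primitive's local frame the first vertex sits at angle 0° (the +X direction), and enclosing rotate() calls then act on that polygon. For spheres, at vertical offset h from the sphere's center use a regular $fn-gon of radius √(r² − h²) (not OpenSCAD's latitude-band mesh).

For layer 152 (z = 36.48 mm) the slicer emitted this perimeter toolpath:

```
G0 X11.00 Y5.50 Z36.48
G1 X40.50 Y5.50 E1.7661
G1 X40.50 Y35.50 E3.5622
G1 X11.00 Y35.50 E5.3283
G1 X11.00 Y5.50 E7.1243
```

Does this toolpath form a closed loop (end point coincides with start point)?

Start point (G0): (11.00, 5.50). End point (last G1): the path returns to the start — closed.

yes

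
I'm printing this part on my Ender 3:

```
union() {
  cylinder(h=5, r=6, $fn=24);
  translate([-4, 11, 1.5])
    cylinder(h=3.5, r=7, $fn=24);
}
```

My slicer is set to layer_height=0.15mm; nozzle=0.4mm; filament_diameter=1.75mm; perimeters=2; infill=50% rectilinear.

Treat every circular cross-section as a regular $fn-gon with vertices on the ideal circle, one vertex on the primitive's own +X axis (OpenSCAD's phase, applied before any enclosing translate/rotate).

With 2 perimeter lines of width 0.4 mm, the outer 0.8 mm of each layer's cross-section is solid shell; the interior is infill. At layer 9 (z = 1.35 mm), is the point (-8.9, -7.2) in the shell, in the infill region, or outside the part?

outside

At z = 1.35 mm: the cylinder: section is a regular 24-gon, circumradius r=6; the cylinder at (-4, 11) does not reach this height (z outside [1.5, 5]); Merging all regions: only the r=6 cylinder is present, so the union is just that shape — 1 connected region. Overall, the cross-section is a single solid region. The nearest boundary edge runs (-5.20, -3.00)→(-4.24, -4.24); distance from the point to it = 5.50 mm. The point is not inside any of the regions above, so it lies outside the cross-section (5.50 mm from the nearest boundary).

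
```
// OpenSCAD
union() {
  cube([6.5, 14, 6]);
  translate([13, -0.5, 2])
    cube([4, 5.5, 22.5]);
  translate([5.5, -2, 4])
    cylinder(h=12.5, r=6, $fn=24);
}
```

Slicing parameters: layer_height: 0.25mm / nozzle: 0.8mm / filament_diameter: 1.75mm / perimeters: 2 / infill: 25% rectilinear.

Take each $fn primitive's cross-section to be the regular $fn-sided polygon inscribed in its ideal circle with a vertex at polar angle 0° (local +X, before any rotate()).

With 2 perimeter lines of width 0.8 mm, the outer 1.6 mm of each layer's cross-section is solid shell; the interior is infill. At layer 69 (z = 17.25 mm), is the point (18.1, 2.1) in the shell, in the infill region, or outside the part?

At z = 17.25 mm: the cube does not reach this height (z outside [0, 6]); the cube at (13, -0.5) is present — its section is the full 4×5.5 rectangle; the cylinder at (5.5, -2) is not intersected at this z (z outside [4, 16.5]); Merging all regions: only the 4×5.5 cube at (13, -0.5) is present, so the union is just that shape — 1 connected region. Overall, the cross-section is a single solid region. The nearest boundary edge runs (17.00, -0.50)→(17.00, 5.00); distance from the point to it = 1.10 mm. The point is not inside any of the regions above, so it lies outside the cross-section (1.10 mm from the nearest boundary).

outside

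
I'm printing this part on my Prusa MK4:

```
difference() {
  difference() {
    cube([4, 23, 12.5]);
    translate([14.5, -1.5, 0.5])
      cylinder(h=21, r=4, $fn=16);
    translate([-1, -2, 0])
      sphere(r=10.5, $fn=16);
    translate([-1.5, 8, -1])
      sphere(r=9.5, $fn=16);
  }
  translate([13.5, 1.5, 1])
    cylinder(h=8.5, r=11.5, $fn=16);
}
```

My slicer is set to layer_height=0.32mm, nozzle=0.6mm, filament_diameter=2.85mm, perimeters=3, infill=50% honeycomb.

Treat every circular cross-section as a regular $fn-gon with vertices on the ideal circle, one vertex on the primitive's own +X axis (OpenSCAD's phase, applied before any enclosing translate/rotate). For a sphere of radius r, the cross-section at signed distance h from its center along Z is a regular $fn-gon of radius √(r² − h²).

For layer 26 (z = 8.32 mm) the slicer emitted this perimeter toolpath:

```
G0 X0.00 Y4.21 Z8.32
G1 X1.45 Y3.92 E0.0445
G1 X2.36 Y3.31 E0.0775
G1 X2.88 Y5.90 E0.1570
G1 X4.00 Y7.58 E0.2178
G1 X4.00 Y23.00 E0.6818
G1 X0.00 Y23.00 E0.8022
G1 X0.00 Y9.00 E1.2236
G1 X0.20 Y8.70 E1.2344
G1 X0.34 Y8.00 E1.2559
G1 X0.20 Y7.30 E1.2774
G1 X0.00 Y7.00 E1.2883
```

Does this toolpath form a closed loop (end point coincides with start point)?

Start point (G0): (0.00, 4.21). End point (last G1): the path does not return to the start — open.

no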